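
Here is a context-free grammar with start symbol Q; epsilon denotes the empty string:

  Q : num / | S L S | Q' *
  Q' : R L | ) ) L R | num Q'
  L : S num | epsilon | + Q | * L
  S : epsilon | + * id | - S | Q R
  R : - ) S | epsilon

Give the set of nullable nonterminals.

Directly nullable (have an epsilon-production): L, S, R.
Q' : R L with every symbol nullable, so Q' is nullable.
Q : S L S with every symbol nullable, so Q is nullable.

{ L, Q, Q', R, S }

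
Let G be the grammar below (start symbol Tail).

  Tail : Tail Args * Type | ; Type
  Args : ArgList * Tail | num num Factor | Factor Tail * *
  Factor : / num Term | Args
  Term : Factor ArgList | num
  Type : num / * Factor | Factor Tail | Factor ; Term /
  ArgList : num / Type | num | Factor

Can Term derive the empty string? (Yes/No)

No nonterminal in this grammar is nullable.
No production of Term has an RHS whose symbols are all nullable, so Term is not nullable.

No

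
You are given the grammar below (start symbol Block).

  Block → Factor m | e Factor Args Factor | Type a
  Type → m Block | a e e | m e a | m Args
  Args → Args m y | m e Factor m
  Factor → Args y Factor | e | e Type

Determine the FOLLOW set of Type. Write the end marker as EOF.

{ EOF, a, m }

In Block → Type a: add FIRST(a) = { a }.
In Factor → e Type: Type is at the end, add FOLLOW(Factor) = { EOF, a, m }.
Union: FOLLOW(Type) = { EOF, a, m }.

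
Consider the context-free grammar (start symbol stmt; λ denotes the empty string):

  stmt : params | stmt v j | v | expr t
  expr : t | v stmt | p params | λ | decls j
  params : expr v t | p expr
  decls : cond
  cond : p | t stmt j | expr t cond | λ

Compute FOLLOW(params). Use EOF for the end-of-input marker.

In stmt : params: params is at the end, add FOLLOW(stmt) = { EOF, j, t, v }.
In expr : p params: params is at the end, add FOLLOW(expr) = { EOF, j, t, v }.
Union: FOLLOW(params) = { EOF, j, t, v }.

{ EOF, j, t, v }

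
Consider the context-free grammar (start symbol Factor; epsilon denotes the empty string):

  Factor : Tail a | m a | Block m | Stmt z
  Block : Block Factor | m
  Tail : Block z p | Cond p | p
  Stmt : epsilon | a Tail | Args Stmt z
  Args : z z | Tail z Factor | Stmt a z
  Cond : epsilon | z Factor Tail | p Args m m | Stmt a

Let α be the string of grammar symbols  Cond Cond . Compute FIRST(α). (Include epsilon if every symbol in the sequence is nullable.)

{ a, m, p, z, epsilon }

Add FIRST(Cond)\{epsilon} = { a, m, p, z }; Cond is nullable, continue.
Add FIRST(Cond)\{epsilon} = { a, m, p, z }; Cond is nullable, continue.
Every symbol is nullable, so include epsilon.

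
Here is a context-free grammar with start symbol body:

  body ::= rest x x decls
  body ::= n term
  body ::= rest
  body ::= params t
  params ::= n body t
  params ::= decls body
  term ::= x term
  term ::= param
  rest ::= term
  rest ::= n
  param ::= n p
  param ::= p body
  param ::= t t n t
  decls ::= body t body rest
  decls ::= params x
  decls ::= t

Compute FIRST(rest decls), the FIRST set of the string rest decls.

{ n, p, t, x }

Add FIRST(rest) = { n, p, t, x }; rest is not nullable, stop.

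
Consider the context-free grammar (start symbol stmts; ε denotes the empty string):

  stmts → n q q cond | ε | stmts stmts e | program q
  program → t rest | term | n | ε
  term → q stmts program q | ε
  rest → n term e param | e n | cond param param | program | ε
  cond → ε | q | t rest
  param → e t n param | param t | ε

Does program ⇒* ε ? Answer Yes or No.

program has an ε-production, so program ⇒ ε.

Yes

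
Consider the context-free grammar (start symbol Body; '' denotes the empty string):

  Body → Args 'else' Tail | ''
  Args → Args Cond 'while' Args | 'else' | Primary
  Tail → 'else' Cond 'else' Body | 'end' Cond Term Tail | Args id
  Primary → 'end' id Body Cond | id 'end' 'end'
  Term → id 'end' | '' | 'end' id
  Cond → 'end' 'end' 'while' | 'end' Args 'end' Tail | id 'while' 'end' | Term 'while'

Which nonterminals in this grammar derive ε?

{ Body, Term }

Directly nullable (have an ''-production): Body, Term.
No other nonterminal has a production whose RHS symbols are all nullable.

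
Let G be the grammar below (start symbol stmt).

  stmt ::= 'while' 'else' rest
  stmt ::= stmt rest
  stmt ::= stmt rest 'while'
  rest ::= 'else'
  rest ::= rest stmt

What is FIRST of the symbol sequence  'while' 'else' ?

'while' is a terminal; add {'while'} and stop.

{ 'while' }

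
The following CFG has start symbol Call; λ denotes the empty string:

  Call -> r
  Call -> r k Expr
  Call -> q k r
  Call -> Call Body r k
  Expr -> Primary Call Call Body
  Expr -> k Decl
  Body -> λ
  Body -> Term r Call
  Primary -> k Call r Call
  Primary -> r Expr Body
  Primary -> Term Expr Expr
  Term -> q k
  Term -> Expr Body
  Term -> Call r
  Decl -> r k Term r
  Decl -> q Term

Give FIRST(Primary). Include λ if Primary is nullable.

{ k, q, r }

Primary -> k Call r Call contributes {k}.
Primary -> r Expr Body contributes {r}.
From Primary -> Term Expr Expr: add FIRST(Term) = { k, q, r }.
Union: FIRST(Primary) = { k, q, r }.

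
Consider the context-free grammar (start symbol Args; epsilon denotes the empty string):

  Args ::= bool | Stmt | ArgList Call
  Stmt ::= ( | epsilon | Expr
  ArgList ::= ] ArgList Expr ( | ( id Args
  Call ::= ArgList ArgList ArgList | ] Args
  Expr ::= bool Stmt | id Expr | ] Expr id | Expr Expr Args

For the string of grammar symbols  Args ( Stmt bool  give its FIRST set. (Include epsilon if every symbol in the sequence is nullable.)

Add FIRST(Args)\{epsilon} = { (, ], bool, id }; Args is nullable, continue.
( is a terminal; add {(} and stop.

{ (, ], bool, id }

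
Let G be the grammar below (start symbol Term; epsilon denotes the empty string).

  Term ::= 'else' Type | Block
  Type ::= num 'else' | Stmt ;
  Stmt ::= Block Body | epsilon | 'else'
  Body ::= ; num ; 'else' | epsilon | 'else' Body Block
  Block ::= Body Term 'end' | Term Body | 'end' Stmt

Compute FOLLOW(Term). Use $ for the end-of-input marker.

Term is the start symbol, so $ ∈ FOLLOW(Term).
In Block ::= Body Term 'end': add FIRST('end') = { 'end' }.
In Block ::= Term Body: add FIRST(Body)\{epsilon} = { 'else', ; }.
  Since Body is nullable, also add FOLLOW(Block) = { $, 'else', 'end', ; }.
Union: FOLLOW(Term) = { $, 'else', 'end', ; }.

{ $, 'else', 'end', ; }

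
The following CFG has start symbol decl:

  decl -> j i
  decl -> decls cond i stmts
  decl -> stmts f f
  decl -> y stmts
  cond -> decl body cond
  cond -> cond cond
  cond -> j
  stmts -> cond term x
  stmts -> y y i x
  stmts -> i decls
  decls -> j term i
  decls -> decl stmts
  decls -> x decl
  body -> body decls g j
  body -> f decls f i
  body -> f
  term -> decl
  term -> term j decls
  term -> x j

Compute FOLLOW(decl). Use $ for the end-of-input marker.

{ $, f, g, i, j, x, y }

decl is the start symbol, so $ ∈ FOLLOW(decl).
In cond -> decl body cond: add FIRST(body cond) = { f }.
In decls -> decl stmts: add FIRST(stmts) = { i, j, x, y }.
In decls -> x decl: decl is at the end, add FOLLOW(decls) = { $, f, g, i, j, x, y }.
In term -> decl: decl is at the end, add FOLLOW(term) = { i, j, x }.
Union: FOLLOW(decl) = { $, f, g, i, j, x, y }.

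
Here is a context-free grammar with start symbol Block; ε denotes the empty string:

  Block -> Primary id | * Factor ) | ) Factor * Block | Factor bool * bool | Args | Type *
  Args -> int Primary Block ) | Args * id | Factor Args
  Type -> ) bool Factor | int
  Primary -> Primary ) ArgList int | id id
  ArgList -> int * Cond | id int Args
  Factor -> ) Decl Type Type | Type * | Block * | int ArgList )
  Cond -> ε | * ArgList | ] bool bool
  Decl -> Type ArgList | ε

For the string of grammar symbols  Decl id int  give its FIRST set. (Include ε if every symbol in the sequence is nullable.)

Add FIRST(Decl)\{ε} = { ), int }; Decl is nullable, continue.
id is a terminal; add {id} and stop.

{ ), id, int }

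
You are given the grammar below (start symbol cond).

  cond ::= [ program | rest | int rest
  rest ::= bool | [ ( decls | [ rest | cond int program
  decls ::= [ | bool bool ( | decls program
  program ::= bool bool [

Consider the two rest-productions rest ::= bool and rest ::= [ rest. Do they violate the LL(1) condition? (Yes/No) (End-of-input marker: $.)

No

FIRST(bool) = { bool } and FIRST([ rest) = { [ }.
The FIRST sets are disjoint and neither alternative is nullable — no conflict.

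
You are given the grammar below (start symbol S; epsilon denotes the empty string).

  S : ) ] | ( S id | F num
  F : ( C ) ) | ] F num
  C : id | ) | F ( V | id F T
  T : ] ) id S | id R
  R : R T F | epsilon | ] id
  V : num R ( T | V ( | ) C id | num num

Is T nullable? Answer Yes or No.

Nullable nonterminals: R.
No production of T has an RHS whose symbols are all nullable, so T is not nullable.

No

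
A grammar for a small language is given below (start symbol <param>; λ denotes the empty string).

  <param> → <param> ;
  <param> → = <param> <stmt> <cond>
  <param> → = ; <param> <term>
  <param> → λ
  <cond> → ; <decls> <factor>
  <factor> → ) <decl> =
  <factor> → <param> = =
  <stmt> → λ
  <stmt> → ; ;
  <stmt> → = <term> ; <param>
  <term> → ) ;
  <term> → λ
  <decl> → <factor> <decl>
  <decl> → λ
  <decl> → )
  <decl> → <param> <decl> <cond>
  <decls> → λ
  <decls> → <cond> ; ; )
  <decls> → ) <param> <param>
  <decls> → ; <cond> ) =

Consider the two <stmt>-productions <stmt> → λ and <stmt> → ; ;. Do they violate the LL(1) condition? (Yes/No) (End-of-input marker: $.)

FIRST(λ) = { λ } and FIRST(; ;) = { ; }.
The first alternative is nullable and FOLLOW(<stmt>) = { ; } shares ; with FIRST of the second — conflict.

Yes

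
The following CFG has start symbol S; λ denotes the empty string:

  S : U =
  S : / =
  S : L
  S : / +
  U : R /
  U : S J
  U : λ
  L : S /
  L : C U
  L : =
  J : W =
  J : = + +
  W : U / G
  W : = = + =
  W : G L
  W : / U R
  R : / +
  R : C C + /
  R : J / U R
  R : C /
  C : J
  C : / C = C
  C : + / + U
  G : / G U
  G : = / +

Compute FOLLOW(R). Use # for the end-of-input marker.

In U : R /: add FIRST(/) = { / }.
In W : / U R: R is at the end, add FOLLOW(W) = { = }.
In R : J / U R: R is at the end, add FOLLOW(R) = { /, = }.
Union: FOLLOW(R) = { /, = }.

{ /, = }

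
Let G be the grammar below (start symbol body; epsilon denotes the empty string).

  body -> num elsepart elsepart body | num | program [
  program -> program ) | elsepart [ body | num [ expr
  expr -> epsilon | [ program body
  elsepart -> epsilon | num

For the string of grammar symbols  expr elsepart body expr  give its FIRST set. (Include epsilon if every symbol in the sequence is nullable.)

{ [, num }

Add FIRST(expr)\{epsilon} = { [ }; expr is nullable, continue.
Add FIRST(elsepart)\{epsilon} = { num }; elsepart is nullable, continue.
Add FIRST(body) = { [, num }; body is not nullable, stop.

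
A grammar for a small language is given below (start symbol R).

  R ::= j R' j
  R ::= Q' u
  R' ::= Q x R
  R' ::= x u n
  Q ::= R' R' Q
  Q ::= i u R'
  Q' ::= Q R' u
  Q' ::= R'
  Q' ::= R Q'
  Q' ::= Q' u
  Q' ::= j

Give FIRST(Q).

From Q ::= R' R' Q: add FIRST(R') = { i, x }.
Q ::= i u R' contributes {i}.
Union: FIRST(Q) = { i, x }.

{ i, x }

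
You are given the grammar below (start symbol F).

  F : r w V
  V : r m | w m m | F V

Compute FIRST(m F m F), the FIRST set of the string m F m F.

{ m }

m is a terminal; add {m} and stop.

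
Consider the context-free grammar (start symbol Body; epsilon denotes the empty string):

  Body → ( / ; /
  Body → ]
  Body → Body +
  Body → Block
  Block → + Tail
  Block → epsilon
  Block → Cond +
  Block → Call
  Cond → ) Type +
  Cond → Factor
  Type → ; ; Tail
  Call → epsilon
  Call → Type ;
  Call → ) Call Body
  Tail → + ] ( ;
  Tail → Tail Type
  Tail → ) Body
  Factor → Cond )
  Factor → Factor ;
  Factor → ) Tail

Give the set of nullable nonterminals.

{ Block, Body, Call }

Directly nullable (have an epsilon-production): Block, Call.
Body → Block with every symbol nullable, so Body is nullable.
No other nonterminal has a production whose RHS symbols are all nullable.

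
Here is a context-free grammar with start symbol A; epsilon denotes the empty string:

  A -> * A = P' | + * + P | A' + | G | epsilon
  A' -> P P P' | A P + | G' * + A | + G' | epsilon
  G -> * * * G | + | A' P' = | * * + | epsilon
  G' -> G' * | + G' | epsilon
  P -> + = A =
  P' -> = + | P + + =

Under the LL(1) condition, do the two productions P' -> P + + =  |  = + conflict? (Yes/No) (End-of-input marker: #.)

FIRST(P + + =) = { + } and FIRST(= +) = { = }.
The FIRST sets are disjoint and neither alternative is nullable — no conflict.

No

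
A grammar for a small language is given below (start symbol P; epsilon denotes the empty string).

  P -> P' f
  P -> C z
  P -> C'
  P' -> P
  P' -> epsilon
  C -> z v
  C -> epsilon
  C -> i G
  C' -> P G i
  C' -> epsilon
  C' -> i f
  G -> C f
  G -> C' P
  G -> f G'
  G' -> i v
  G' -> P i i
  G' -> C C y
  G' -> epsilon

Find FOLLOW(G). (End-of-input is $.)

{ f, i, y, z }

In C -> i G: G is at the end, add FOLLOW(C) = { f, i, y, z }.
In C' -> P G i: add FIRST(i) = { i }.
Union: FOLLOW(G) = { f, i, y, z }.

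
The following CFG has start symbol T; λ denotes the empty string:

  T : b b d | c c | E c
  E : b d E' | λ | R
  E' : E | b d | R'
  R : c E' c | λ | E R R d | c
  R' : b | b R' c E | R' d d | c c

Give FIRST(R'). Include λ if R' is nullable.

{ b, c }

R' : b contributes {b}.
R' : b R' c E contributes {b}.
From R' : R' d d: add FIRST(R') = { b, c }.
R' : c c contributes {c}.
Union: FIRST(R') = { b, c }.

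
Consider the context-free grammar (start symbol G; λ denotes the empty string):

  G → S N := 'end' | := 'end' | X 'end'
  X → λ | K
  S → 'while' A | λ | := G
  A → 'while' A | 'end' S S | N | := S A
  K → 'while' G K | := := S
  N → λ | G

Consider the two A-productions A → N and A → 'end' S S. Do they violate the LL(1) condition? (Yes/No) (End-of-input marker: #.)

FIRST(N) = { 'end', 'while', :=, λ } and FIRST('end' S S) = { 'end' }.
Both contain 'end', so the two alternatives are not disjoint — LL(1) conflict.

Yes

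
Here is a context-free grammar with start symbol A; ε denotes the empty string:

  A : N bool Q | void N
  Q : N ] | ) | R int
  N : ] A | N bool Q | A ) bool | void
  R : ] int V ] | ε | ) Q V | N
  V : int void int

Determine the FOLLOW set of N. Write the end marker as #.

In A : N bool Q: add FIRST(bool Q) = { bool }.
In A : void N: N is at the end, add FOLLOW(A) = { #, ), ], bool, int }.
In Q : N ]: add FIRST(]) = { ] }.
In N : N bool Q: add FIRST(bool Q) = { bool }.
In R : N: N is at the end, add FOLLOW(R) = { int }.
Union: FOLLOW(N) = { #, ), ], bool, int }.

{ #, ), ], bool, int }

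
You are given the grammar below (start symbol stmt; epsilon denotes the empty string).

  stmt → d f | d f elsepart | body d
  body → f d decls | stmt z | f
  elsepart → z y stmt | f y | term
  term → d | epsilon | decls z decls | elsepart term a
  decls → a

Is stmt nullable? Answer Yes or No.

No

Nullable nonterminals: elsepart, term.
No production of stmt has an RHS whose symbols are all nullable, so stmt is not nullable.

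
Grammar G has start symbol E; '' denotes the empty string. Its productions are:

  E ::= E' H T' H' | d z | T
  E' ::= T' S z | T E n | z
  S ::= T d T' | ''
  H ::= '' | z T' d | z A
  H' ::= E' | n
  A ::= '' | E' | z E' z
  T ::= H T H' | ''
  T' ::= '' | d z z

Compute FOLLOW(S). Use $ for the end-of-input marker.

In E' ::= T' S z: add FIRST(z) = { z }.
Union: FOLLOW(S) = { z }.

{ z }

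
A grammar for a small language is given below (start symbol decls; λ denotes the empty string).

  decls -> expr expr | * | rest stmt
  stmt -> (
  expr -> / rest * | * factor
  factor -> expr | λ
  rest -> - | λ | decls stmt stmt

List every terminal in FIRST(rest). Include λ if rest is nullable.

{ (, *, -, /, λ }

rest -> - contributes {-}.
rest -> λ contributes λ.
From rest -> decls stmt stmt: add FIRST(decls) = { (, *, -, / }.
Union: FIRST(rest) = { (, *, -, /, λ }.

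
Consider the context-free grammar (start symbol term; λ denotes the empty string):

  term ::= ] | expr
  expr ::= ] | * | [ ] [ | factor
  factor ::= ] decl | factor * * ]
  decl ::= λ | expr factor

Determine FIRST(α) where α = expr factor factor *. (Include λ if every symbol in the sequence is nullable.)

Add FIRST(expr) = { *, [, ] }; expr is not nullable, stop.

{ *, [, ] }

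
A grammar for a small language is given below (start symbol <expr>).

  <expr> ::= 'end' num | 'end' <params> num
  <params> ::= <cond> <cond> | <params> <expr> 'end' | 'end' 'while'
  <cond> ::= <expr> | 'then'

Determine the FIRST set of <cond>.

From <cond> ::= <expr>: add FIRST(<expr>) = { 'end' }.
<cond> ::= 'then' contributes {'then'}.
Union: FIRST(<cond>) = { 'end', 'then' }.

{ 'end', 'then' }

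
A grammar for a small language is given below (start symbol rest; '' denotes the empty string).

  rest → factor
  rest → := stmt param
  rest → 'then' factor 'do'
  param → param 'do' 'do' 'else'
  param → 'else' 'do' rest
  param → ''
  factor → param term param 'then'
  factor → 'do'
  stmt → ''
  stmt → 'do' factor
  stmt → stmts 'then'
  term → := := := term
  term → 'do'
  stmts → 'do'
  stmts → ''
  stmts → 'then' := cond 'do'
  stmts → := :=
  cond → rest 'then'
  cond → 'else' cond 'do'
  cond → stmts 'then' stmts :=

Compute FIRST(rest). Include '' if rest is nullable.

From rest → factor: add FIRST(factor) = { 'do', 'else', := }.
rest → := stmt param contributes {:=}.
rest → 'then' factor 'do' contributes {'then'}.
Union: FIRST(rest) = { 'do', 'else', 'then', := }.

{ 'do', 'else', 'then', := }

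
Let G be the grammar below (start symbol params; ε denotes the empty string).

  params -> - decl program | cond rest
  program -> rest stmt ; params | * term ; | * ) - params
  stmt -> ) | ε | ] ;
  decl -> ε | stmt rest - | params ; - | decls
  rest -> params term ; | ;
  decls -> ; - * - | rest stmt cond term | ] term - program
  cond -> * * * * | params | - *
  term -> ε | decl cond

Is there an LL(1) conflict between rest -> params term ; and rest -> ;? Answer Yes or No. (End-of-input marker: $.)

FIRST(params term ;) = { *, - } and FIRST(;) = { ; }.
The FIRST sets are disjoint and neither alternative is nullable — no conflict.

No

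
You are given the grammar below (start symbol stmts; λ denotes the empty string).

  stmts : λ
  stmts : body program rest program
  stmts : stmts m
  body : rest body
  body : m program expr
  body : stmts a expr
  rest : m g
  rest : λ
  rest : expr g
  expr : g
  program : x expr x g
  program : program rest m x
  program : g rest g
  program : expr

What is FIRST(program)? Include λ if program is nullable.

program : x expr x g contributes {x}.
From program : program rest m x: add FIRST(program) = { g, x }.
program : g rest g contributes {g}.
From program : expr: add FIRST(expr) = { g }.
Union: FIRST(program) = { g, x }.

{ g, x }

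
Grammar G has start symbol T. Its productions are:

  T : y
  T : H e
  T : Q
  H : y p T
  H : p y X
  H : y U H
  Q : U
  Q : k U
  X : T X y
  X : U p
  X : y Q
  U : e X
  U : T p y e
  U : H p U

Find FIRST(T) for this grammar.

{ e, k, p, y }

T : y contributes {y}.
From T : H e: add FIRST(H) = { p, y }.
From T : Q: add FIRST(Q) = { e, k, p, y }.
Union: FIRST(T) = { e, k, p, y }.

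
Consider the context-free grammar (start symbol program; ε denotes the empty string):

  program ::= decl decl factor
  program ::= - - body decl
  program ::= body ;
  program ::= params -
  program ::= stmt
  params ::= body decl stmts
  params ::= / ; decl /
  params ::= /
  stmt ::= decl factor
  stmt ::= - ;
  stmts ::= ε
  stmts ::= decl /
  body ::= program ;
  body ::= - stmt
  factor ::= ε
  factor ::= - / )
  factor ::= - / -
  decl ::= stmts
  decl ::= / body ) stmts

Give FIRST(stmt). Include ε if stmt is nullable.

From stmt ::= decl factor: decl, factor nullable, take FIRST(decl) ∪ FIRST(factor) = { -, / }; also ε since the whole RHS is nullable.
stmt ::= - ; contributes {-}.
Union: FIRST(stmt) = { -, /, ε }.

{ -, /, ε }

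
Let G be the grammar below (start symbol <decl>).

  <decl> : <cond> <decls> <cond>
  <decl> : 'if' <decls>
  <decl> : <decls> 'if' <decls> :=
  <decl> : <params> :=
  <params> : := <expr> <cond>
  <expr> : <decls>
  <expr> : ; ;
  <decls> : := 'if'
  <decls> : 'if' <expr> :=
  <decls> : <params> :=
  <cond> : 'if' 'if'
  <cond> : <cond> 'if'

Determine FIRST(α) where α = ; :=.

; is a terminal; add {;} and stop.

{ ; }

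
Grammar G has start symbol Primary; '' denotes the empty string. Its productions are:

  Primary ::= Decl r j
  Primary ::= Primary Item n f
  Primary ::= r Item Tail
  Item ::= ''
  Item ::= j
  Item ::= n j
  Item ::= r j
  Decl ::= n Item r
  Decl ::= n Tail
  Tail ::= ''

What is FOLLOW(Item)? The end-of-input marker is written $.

In Primary ::= Primary Item n f: add FIRST(n f) = { n }.
In Primary ::= r Item Tail: add FIRST(Tail)\{''} = {  }.
  Since Tail is nullable, also add FOLLOW(Primary) = { $, j, n, r }.
In Decl ::= n Item r: add FIRST(r) = { r }.
Union: FOLLOW(Item) = { $, j, n, r }.

{ $, j, n, r }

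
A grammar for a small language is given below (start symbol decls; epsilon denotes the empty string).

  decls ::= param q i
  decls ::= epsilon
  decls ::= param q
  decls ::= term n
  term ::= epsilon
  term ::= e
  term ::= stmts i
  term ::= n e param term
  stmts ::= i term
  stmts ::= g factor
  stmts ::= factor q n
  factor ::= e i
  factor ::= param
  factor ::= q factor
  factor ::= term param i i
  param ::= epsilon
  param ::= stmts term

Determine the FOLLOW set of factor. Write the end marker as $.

{ e, g, i, n, q }

In stmts ::= g factor: factor is at the end, add FOLLOW(stmts) = { e, g, i, n, q }.
In stmts ::= factor q n: add FIRST(q n) = { q }.
In factor ::= q factor: factor is at the end, add FOLLOW(factor) = { e, g, i, n, q }.
Union: FOLLOW(factor) = { e, g, i, n, q }.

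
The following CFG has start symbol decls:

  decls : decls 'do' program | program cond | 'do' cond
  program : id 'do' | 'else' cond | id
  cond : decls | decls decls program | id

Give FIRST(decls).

{ 'do', 'else', id }

From decls : decls 'do' program: add FIRST(decls) = { 'do', 'else', id }.
From decls : program cond: add FIRST(program) = { 'else', id }.
decls : 'do' cond contributes {'do'}.
Union: FIRST(decls) = { 'do', 'else', id }.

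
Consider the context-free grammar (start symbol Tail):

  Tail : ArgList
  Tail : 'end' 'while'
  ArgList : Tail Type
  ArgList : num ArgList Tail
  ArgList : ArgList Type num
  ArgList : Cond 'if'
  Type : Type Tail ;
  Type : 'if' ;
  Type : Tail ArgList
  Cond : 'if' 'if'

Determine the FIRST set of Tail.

From Tail : ArgList: add FIRST(ArgList) = { 'end', 'if', num }.
Tail : 'end' 'while' contributes {'end'}.
Union: FIRST(Tail) = { 'end', 'if', num }.

{ 'end', 'if', num }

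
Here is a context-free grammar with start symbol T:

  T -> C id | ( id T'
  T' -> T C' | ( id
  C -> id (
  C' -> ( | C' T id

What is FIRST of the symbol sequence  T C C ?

{ (, id }

Add FIRST(T) = { (, id }; T is not nullable, stop.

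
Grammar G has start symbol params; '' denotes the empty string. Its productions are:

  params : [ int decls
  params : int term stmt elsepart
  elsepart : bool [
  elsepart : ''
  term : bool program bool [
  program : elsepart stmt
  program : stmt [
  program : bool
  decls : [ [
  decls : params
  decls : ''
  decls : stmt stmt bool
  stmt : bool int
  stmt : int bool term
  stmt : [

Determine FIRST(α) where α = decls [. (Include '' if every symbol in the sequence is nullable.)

Add FIRST(decls)\{''} = { [, bool, int }; decls is nullable, continue.
[ is a terminal; add {[} and stop.

{ [, bool, int }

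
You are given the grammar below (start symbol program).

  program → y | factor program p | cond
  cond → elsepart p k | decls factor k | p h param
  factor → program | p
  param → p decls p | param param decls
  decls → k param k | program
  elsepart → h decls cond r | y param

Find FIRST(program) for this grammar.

{ h, k, p, y }

program → y contributes {y}.
From program → factor program p: add FIRST(factor) = { h, k, p, y }.
From program → cond: add FIRST(cond) = { h, k, p, y }.
Union: FIRST(program) = { h, k, p, y }.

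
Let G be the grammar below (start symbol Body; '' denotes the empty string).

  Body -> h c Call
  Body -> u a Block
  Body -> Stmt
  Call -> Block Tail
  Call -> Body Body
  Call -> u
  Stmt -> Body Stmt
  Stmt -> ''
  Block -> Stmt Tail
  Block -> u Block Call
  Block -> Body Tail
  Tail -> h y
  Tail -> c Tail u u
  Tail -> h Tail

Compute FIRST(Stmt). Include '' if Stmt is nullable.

From Stmt -> Body Stmt: Body, Stmt nullable, take FIRST(Body) ∪ FIRST(Stmt) = { h, u }; also '' since the whole RHS is nullable.
Stmt -> '' contributes ''.
Union: FIRST(Stmt) = { h, u, '' }.

{ h, u, '' }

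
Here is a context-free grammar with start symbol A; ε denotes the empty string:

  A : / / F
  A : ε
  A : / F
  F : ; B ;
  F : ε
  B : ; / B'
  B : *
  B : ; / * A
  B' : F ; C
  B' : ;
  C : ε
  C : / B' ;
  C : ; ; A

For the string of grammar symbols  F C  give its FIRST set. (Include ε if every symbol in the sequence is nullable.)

{ /, ;, ε }

Add FIRST(F)\{ε} = { ; }; F is nullable, continue.
Add FIRST(C)\{ε} = { /, ; }; C is nullable, continue.
Every symbol is nullable, so include ε.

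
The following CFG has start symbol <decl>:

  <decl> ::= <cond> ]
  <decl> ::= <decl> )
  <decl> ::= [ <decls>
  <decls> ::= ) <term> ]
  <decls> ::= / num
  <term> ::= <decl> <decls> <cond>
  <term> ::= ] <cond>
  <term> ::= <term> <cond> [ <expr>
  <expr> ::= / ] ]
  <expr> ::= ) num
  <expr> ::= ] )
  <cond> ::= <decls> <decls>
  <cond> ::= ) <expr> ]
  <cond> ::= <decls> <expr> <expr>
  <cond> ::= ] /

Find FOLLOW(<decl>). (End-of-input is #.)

<decl> is the start symbol, so # ∈ FOLLOW(<decl>).
In <decl> ::= <decl> ): add FIRST()) = { ) }.
In <term> ::= <decl> <decls> <cond>: add FIRST(<decls> <cond>) = { ), / }.
Union: FOLLOW(<decl>) = { #, ), / }.

{ #, ), / }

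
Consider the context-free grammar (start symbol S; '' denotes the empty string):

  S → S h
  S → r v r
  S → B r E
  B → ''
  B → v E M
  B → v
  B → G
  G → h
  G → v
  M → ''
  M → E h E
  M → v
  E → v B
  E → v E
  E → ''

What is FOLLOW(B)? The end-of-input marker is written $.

In S → B r E: add FIRST(r E) = { r }.
In E → v B: B is at the end, add FOLLOW(E) = { $, h, r, v }.
Union: FOLLOW(B) = { $, h, r, v }.

{ $, h, r, v }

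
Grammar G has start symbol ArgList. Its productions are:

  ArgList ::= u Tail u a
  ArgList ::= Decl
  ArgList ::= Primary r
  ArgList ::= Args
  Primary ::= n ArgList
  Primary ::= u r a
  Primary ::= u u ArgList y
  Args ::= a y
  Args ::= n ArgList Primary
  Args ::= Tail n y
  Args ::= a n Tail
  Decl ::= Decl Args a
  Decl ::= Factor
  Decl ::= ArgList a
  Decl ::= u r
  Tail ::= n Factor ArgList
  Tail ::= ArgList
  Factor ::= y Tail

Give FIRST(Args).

Args ::= a y contributes {a}.
Args ::= n ArgList Primary contributes {n}.
From Args ::= Tail n y: add FIRST(Tail) = { a, n, u, y }.
Args ::= a n Tail contributes {a}.
Union: FIRST(Args) = { a, n, u, y }.

{ a, n, u, y }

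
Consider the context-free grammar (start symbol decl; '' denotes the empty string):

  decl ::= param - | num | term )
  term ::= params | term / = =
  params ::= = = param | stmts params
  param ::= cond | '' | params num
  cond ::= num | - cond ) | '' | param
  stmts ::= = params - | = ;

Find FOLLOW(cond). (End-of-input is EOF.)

In param ::= cond: cond is at the end, add FOLLOW(param) = { ), -, /, num }.
In cond ::= - cond ): add FIRST()) = { ) }.
Union: FOLLOW(cond) = { ), -, /, num }.

{ ), -, /, num }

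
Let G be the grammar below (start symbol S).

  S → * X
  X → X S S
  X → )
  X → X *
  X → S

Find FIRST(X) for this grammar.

From X → X S S: add FIRST(X) = { ), * }.
X → ) contributes {)}.
From X → X *: add FIRST(X) = { ), * }.
From X → S: add FIRST(S) = { * }.
Union: FIRST(X) = { ), * }.

{ ), * }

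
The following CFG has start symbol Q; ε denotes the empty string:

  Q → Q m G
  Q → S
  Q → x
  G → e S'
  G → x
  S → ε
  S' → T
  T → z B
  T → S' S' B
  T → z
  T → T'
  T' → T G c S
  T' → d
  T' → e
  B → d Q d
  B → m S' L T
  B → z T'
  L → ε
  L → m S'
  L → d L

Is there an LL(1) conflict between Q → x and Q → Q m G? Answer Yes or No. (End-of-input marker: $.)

FIRST(x) = { x } and FIRST(Q m G) = { m, x }.
Both contain x, so the two alternatives are not disjoint — LL(1) conflict.

Yes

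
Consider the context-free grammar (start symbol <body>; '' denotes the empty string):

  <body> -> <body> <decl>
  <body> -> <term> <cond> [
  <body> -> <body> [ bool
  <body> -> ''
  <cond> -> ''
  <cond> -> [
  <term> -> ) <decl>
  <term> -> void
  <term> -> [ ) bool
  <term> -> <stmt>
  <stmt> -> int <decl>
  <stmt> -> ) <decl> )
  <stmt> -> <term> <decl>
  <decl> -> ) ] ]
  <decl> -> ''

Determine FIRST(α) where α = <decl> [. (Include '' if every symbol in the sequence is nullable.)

{ ), [ }

Add FIRST(<decl>)\{''} = { ) }; <decl> is nullable, continue.
[ is a terminal; add {[} and stop.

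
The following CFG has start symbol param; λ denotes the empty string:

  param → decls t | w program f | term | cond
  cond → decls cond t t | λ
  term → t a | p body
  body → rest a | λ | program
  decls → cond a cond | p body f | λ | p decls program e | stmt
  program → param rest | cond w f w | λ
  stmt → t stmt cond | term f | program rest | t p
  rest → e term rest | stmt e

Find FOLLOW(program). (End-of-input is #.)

In param → w program f: add FIRST(f) = { f }.
In body → program: program is at the end, add FOLLOW(body) = { #, a, e, f, p, t, w }.
In decls → p decls program e: add FIRST(e) = { e }.
In stmt → program rest: add FIRST(rest) = { a, e, p, t, w }.
Union: FOLLOW(program) = { #, a, e, f, p, t, w }.

{ #, a, e, f, p, t, w }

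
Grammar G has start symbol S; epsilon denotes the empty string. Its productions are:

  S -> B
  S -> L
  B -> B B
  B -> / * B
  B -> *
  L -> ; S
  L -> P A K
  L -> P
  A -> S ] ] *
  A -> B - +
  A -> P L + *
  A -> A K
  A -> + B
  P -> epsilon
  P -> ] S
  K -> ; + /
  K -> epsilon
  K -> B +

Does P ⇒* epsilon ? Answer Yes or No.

Yes

P has an epsilon-production, so P ⇒ epsilon.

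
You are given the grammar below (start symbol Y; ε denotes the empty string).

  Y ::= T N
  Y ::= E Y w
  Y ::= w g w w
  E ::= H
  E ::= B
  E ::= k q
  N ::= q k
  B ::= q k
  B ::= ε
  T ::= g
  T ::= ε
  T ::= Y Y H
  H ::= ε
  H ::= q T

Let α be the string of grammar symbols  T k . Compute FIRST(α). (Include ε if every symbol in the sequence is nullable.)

{ g, k, q, w }

Add FIRST(T)\{ε} = { g, k, q, w }; T is nullable, continue.
k is a terminal; add {k} and stop.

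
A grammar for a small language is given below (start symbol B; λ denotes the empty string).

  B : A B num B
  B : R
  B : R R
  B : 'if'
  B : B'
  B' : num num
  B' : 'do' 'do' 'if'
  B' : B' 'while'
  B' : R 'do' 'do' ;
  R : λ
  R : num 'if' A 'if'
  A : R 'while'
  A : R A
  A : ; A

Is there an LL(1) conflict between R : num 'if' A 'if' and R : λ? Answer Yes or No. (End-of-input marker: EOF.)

FIRST(num 'if' A 'if') = { num } and FIRST(λ) = { λ }.
The second alternative is nullable and FOLLOW(R) = { EOF, 'do', 'while', ;, num } shares num with FIRST of the first — conflict.

Yes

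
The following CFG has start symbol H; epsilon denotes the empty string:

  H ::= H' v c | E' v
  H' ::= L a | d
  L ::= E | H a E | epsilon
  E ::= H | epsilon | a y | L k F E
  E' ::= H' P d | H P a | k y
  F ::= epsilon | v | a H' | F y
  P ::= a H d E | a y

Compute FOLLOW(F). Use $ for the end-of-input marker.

{ a, d, k, y }

In E ::= L k F E: add FIRST(E)\{epsilon} = { a, d, k }.
  Since E is nullable, also add FOLLOW(E) = { a, d, k }.
In F ::= F y: add FIRST(y) = { y }.
Union: FOLLOW(F) = { a, d, k, y }.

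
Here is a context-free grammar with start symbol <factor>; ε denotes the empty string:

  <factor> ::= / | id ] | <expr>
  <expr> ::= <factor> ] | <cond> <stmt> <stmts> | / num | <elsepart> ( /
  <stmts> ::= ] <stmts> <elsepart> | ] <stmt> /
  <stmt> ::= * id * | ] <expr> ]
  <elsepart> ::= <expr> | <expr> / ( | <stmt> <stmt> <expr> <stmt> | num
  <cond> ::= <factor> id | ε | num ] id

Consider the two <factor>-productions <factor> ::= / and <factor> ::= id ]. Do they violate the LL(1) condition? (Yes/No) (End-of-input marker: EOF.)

No

FIRST(/) = { / } and FIRST(id ]) = { id }.
The FIRST sets are disjoint and neither alternative is nullable — no conflict.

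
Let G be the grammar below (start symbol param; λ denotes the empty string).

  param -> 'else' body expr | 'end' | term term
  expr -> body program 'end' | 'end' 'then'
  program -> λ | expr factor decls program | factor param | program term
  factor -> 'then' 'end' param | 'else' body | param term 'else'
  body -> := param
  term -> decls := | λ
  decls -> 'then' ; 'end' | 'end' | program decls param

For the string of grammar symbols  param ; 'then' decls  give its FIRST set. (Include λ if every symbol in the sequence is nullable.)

Add FIRST(param)\{λ} = { 'else', 'end', 'then', := }; param is nullable, continue.
; is a terminal; add {;} and stop.

{ 'else', 'end', 'then', :=, ; }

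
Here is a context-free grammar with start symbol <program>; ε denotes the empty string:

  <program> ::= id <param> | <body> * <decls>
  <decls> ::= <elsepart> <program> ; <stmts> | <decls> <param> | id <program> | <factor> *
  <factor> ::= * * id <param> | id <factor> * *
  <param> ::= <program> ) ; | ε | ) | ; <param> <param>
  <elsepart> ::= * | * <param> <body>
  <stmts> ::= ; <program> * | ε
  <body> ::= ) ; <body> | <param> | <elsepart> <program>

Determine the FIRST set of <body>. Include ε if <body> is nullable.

<body> ::= ) ; <body> contributes {)}.
From <body> ::= <param>: add FIRST(<param>) = { ), *, ;, id, ε } (including ε since <param> is nullable).
From <body> ::= <elsepart> <program>: add FIRST(<elsepart>) = { * }.
Union: FIRST(<body>) = { ), *, ;, id, ε }.

{ ), *, ;, id, ε }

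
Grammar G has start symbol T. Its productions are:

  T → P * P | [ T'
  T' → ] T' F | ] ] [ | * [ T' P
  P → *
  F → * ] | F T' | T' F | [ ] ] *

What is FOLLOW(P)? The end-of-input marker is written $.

{ $, *, [, ] }

In T → P * P: add FIRST(* P) = { * }.
In T → P * P: P is at the end, add FOLLOW(T) = { $ }.
In T' → * [ T' P: P is at the end, add FOLLOW(T') = { $, *, [, ] }.
Union: FOLLOW(P) = { $, *, [, ] }.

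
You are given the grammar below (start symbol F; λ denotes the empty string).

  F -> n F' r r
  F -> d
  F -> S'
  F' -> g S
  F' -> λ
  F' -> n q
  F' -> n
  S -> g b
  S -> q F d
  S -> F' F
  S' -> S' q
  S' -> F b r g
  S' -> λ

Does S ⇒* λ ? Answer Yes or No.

Yes

S -> F' F and each of F', F is nullable, so S ⇒* λ.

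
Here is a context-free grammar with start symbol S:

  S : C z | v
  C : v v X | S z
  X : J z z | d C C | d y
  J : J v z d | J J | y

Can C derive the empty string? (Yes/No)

No nonterminal in this grammar is nullable.
No production of C has an RHS whose symbols are all nullable, so C is not nullable.

No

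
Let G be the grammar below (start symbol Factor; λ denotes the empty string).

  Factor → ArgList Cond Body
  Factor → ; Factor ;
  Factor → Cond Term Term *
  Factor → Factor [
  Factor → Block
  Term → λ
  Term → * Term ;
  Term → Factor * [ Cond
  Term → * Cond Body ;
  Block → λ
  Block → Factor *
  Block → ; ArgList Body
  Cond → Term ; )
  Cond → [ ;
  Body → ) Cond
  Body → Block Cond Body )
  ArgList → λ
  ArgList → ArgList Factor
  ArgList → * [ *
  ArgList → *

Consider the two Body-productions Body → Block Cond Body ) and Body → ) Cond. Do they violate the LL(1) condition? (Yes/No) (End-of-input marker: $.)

No

FIRST(Block Cond Body )) = { *, ;, [ } and FIRST() Cond) = { ) }.
The FIRST sets are disjoint and neither alternative is nullable — no conflict.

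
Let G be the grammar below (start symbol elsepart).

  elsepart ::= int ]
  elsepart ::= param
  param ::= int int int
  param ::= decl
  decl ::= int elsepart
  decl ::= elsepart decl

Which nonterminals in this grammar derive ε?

No nonterminal has an empty production or an RHS whose symbols are all nullable.

{ } (none)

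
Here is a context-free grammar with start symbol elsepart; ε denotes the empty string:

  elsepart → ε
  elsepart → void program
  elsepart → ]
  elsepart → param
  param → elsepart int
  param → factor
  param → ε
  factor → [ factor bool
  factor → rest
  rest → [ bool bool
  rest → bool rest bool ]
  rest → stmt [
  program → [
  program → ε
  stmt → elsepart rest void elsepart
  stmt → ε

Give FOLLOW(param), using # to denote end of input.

In elsepart → param: param is at the end, add FOLLOW(elsepart) = { #, [, ], bool, int, void }.
Union: FOLLOW(param) = { #, [, ], bool, int, void }.

{ #, [, ], bool, int, void }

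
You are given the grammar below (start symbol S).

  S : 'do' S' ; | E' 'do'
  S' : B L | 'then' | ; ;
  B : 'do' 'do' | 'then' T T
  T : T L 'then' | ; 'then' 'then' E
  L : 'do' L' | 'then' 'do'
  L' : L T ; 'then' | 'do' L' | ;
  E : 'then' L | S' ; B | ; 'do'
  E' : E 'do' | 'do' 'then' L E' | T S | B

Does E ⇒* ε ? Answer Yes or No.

No

No nonterminal in this grammar is nullable.
No production of E has an RHS whose symbols are all nullable, so E is not nullable.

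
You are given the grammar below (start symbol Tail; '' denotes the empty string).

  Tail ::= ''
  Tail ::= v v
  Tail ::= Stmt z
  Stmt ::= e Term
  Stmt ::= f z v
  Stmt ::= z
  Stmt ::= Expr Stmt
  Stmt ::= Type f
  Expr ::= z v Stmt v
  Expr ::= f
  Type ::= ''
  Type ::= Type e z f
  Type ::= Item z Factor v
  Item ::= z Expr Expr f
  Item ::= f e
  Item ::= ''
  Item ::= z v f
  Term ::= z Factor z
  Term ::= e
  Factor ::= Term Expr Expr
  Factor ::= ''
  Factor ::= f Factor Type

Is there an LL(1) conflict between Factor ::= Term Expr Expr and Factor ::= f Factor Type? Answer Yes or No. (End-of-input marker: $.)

FIRST(Term Expr Expr) = { e, z } and FIRST(f Factor Type) = { f }.
The FIRST sets are disjoint and neither alternative is nullable — no conflict.

No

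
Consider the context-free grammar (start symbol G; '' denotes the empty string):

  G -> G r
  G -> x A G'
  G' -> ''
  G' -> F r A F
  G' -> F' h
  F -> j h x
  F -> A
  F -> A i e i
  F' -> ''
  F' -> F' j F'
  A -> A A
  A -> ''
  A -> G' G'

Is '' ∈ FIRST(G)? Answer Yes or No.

Nullable nonterminals: A, F, F', G'.
No production of G has an RHS whose symbols are all nullable, so G is not nullable.

No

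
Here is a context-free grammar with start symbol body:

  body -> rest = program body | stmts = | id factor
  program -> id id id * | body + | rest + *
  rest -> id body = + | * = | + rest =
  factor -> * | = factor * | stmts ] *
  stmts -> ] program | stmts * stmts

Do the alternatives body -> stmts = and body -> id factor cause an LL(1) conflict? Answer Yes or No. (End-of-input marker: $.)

No

FIRST(stmts =) = { ] } and FIRST(id factor) = { id }.
The FIRST sets are disjoint and neither alternative is nullable — no conflict.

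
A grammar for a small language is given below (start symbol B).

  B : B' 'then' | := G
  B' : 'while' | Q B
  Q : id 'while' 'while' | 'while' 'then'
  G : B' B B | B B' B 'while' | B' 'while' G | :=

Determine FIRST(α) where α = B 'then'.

{ 'while', :=, id }

Add FIRST(B) = { 'while', :=, id }; B is not nullable, stop.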